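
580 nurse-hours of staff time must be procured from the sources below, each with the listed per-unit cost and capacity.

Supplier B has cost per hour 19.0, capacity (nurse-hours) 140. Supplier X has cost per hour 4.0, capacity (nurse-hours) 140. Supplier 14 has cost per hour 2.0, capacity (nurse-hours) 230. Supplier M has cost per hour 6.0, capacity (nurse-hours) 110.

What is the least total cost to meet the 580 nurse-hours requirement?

3580

Use sources in increasing cost order.
Supplier 14 at 2.0: take all 230 nurse-hours ; 350 still needed.
Supplier X at 4.0: take all 140 nurse-hours ; 210 still needed.
Supplier M at 6.0: take all 110 nurse-hours ; 100 still needed.
Supplier B (19.0): take the remaining 100 ; done.
Cost = 230×2.0 + 140×4.0 + 110×6.0 + 100×19.0 = 3580.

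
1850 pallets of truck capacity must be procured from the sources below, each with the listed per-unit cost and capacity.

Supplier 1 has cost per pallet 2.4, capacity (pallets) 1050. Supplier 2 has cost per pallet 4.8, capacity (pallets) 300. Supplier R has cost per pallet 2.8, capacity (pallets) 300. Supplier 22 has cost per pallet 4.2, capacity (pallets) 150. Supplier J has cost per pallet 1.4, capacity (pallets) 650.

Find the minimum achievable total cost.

3850

Use sources in increasing cost order.
Supplier J at 1.4: take all 650 pallets ; 1200 still needed.
Supplier 1 (2.4): use full 1050 ; 150 pallets to go.
Supplier R (2.8): take the remaining 150 ; done.
Supplier 22, Supplier 2: unused.
Cost = 650×1.4 + 1050×2.4 + 150×2.8 = 3850.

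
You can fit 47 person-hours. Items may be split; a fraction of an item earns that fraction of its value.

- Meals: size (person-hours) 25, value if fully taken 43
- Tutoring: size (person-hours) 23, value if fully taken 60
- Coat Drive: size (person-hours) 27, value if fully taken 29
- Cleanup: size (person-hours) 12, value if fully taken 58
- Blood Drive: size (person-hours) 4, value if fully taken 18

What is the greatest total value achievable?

149.76

Best value per unit of size first: Cleanup 58/12≈4.83, Blood Drive 18/4≈4.5, Tutoring 60/23≈2.61, Meals 43/25≈1.72, Coat Drive 29/27≈1.07.
Cleanup: take in full, 12 person-hours for value 58 → 35 left.
Take all of Blood Drive (4 person-hours, value 18) → 31 person-hours left.
Take all of Tutoring (23 person-hours, value 60) → 8 person-hours left.
Only 8 person-hours remain; take 8/25 of Meals for value 43×8/25 = 13.76.
Total value = 149.76.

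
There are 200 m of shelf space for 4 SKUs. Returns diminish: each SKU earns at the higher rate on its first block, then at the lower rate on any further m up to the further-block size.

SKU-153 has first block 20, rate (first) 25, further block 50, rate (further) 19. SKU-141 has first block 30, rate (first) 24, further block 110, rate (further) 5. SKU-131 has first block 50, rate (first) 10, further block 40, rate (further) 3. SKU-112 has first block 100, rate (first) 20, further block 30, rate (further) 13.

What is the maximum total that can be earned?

Order all 8 blocks by rate: SKU-153/first 25 > SKU-141/first 24 > SKU-112/first 20 > SKU-153/second 19 > SKU-112/second 13 > SKU-131/first 10 > SKU-141/second 5 > SKU-131/second 3.
SKU-153 first at 25: fill all 20 ; 180 left.
SKU-141/first (24): +30 ; 150 left.
SKU-112 first at 20: fill all 100 ; 50 left.
SKU-153/second (19): +50 ; 0 left.
Total = 25×20 + 24×30 + 20×100 + 19×50 = 4170.

4170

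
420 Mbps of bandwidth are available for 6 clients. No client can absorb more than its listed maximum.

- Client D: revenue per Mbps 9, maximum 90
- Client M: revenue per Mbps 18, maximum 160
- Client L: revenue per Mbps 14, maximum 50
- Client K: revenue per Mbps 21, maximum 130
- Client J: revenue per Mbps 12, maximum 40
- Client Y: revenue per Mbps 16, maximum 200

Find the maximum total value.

Rank by revenue per Mbps: Client K 21 > Client M 18 > Client Y 16 > Client L 14 > Client J 12 > Client D 9.
Client K takes 130 to reach its cap of 130 — 290 left.
Client M takes 160 to reach its cap of 160 — 130 left.
Client Y has room for 200 but only 130 remain, so it gets 130.
Total = 18×160 + 21×130 + 16×130 = 7690.

7690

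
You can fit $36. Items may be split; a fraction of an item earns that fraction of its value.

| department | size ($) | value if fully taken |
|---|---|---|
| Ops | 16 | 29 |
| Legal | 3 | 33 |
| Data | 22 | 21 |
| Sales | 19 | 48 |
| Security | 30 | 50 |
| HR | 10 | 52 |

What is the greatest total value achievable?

Rank by value-to-size ratio: Legal 33/3≈11, HR 52/10≈5.2, Sales 48/19≈2.53, Ops 29/16≈1.81, Security 50/30≈1.67, Data 21/22≈0.955.
All 3 $ of Legal fit (value 33) — 33 remain.
Take all of HR (10 $, value 52) — 23 $ left.
Take all of Sales (19 $, value 48) — 4 $ left.
Only 4 $ remain; take 4/16 of Ops for value 29×4/16 = 7.25.
Total value = 140.25.

140.25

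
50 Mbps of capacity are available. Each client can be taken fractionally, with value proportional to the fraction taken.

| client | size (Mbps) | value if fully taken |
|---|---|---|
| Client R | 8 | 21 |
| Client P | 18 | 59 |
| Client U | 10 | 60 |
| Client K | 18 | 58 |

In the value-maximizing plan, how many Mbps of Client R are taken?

4

Best value per unit of size first: Client U 60/10≈6, Client P 59/18≈3.28, Client K 58/18≈3.22, Client R 21/8≈2.62.
All 10 Mbps of Client U fit (value 60) — 40 remain.
All 18 Mbps of Client P fit (value 59) — 22 remain.
All 18 Mbps of Client K fit (value 58) — 4 remain.
Only 4 Mbps remain; take 4/8 of Client R for value 21×4/8 = 10.5.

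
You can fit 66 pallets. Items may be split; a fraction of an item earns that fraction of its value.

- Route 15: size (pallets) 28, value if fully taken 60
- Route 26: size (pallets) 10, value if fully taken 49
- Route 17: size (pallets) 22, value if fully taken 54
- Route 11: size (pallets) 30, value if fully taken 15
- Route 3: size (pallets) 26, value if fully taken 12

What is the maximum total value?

Best value per unit of size first: Route 26 49/10≈4.9, Route 17 54/22≈2.45, Route 15 60/28≈2.14, Route 11 15/30≈0.5, Route 3 12/26≈0.462.
Take all of Route 26 (10 pallets, value 49) — 56 pallets left.
Take all of Route 17 (22 pallets, value 54) — 34 pallets left.
All 28 pallets of Route 15 fit (value 60) — 6 remain.
Only 6 pallets remain; take 6/30 of Route 11 for value 15×6/30 = 3.
Total value = 166.

166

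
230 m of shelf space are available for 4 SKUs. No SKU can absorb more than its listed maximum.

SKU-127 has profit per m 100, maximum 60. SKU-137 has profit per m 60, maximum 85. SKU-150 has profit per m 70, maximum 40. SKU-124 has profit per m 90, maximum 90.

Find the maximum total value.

19300

Highest profit per m first: SKU-127 100 > SKU-124 90 > SKU-150 70 > SKU-137 60.
SKU-127: +60 to 60 (cap) — 170 left.
SKU-124: +90 to 90 (cap) — 80 left.
SKU-150 takes 40 to reach its cap of 40 — 40 left.
SKU-137: +40 (room for 85) → 40. Pool exhausted.
Total = 100×60 + 60×40 + 70×40 + 90×90 = 19300.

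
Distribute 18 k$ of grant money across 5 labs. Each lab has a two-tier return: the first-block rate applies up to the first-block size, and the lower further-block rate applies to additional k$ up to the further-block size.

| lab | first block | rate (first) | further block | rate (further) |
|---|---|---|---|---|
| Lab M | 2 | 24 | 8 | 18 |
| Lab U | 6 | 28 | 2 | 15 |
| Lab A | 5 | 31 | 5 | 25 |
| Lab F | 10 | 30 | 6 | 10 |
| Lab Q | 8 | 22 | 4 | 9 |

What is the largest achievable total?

539

Order all 10 blocks by rate: Lab A/T1 31 > Lab F/T1 30 > Lab U/T1 28 > Lab A/T2 25 > Lab M/T1 24 > Lab Q/T1 22 > Lab M/T2 18 > Lab U/T2 15 > Lab F/T2 10 > Lab Q/T2 9.
Lab A T1 at 31: fill all 5 → 13 left.
Lab F T1 at 30: fill all 10 → 3 left.
Lab U T1 at 28: only 3 left, fill 3.
Total = 31×5 + 30×10 + 28×3 = 539.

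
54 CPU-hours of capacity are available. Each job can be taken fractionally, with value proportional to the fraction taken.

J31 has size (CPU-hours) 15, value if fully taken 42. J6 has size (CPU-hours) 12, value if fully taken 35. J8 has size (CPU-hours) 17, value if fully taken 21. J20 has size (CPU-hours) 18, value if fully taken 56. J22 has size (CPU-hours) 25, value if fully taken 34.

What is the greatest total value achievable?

145.24

Best value per unit of size first: J20 56/18≈3.11, J6 35/12≈2.92, J31 42/15≈2.8, J22 34/25≈1.36, J8 21/17≈1.24.
Take all of J20 (18 CPU-hours, value 56) ; 36 CPU-hours left.
Take all of J6 (12 CPU-hours, value 35) ; 24 CPU-hours left.
Take all of J31 (15 CPU-hours, value 42) ; 9 CPU-hours left.
Only 9 CPU-hours remain; take 9/25 of J22 for value 34×9/25 = 12.24.
Total value = 145.24.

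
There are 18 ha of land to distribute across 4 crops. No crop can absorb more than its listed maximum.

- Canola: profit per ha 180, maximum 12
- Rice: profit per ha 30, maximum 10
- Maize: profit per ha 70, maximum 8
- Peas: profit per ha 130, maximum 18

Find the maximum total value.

2940

Highest profit per ha first: Canola 180 > Peas 130 > Maize 70 > Rice 30.
Give Canola 12 to hit its cap of 12 ; 6 left.
Peas: +6 (room for 18) → 6. Pool exhausted.
Total = 180×12 + 130×6 = 2940.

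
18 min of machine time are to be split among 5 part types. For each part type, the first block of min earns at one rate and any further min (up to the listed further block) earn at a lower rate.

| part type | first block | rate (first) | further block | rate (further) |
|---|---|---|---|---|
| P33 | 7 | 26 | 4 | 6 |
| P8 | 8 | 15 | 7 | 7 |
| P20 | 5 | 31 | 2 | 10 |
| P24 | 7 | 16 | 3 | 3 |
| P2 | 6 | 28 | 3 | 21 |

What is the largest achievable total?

505

Treat each block as its own option and order by rate: P20/tier1 31 > P2/tier1 28 > P33/tier1 26 > P2/tier2 21 > P24/tier1 16 > P8/tier1 15 > P20/tier2 10 > P8/tier2 7 > P33/tier2 6 > P24/tier2 3.
P20 tier1 at 31: fill all 5 → 13 left.
Fill P2 tier1 block (6 at 28) → 7 left.
Fill P33 tier1 block (7 at 26) → 0 left.
Total = 31×5 + 28×6 + 26×7 = 505.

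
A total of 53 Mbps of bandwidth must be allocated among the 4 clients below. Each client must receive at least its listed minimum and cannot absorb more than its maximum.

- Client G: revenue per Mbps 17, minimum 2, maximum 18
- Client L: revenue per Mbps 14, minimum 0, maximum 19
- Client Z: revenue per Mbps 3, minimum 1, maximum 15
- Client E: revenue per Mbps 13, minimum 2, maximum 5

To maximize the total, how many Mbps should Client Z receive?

Meeting every minimum uses 2+0+1+2 = 5 Mbps, leaving 48.
Order the clients by revenue per Mbps: Client G 17 > Client L 14 > Client E 13 > Client Z 3.
Give Client G 16 more to hit its cap of 18 → 32 left.
Client L takes 19 more to reach its cap of 19 → 13 left.
Client E takes 3 more to reach its cap of 5 → 10 left.
Client Z has room for 14 more but only 10 remain, so it gets 11.

11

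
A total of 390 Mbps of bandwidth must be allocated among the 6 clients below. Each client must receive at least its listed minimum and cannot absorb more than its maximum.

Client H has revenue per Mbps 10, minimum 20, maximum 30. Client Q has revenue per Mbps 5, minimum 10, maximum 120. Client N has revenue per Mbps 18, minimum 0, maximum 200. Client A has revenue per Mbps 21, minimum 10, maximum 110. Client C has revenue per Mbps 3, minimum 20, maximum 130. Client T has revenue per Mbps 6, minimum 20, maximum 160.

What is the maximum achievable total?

6440

Meeting every minimum uses 20+10+0+10+20+20 = 80 Mbps, leaving 310.
Rank by revenue per Mbps: Client A 21 > Client N 18 > Client H 10 > Client T 6 > Client Q 5 > Client C 3.
Client A: +100 to 110 (cap) → 210 left.
Client N takes 200 more to reach its cap of 200 → 10 left.
Client H takes 10 more to reach its cap of 30 → 0 left.
Total = 10×30 + 5×10 + 18×200 + 21×110 + 3×20 + 6×20 = 6440.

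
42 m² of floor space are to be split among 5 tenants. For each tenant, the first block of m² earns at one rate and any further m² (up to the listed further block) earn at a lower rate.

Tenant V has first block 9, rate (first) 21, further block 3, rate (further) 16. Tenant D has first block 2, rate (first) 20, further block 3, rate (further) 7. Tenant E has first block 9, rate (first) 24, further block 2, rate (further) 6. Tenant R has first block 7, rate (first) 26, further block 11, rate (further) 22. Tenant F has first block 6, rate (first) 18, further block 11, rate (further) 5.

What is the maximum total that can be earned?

941

Order all 10 blocks by rate: Tenant R/first 26 > Tenant E/first 24 > Tenant R/second 22 > Tenant V/first 21 > Tenant D/first 20 > Tenant F/first 18 > Tenant V/second 16 > Tenant D/second 7 > Tenant E/second 6 > Tenant F/second 5.
Tenant R first at 26: fill all 7 — 35 left.
Tenant E first at 24: fill all 9 — 26 left.
Tenant R second at 22: fill all 11 — 15 left.
Fill Tenant V first block (9 at 21) — 6 left.
Fill Tenant D first block (2 at 20) — 4 left.
4 remain; put them into Tenant F first at 18.
Total = 26×7 + 24×9 + 22×11 + 21×9 + 20×2 + 18×4 = 941.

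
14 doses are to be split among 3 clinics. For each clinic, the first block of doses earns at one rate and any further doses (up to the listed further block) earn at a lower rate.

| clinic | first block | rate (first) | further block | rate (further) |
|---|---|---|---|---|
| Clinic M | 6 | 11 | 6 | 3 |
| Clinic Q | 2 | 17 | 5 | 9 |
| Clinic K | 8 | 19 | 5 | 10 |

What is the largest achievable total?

Treat each block as its own option and order by rate: Clinic K/tier1 19 > Clinic Q/tier1 17 > Clinic M/tier1 11 > Clinic K/tier2 10 > Clinic Q/tier2 9 > Clinic M/tier2 3.
Clinic K tier1 at 19: fill all 8 → 6 left.
Clinic Q tier1 at 17: fill all 2 → 4 left.
Clinic M tier1 at 11: only 4 left, fill 4.
Total = 19×8 + 17×2 + 11×4 = 230.

230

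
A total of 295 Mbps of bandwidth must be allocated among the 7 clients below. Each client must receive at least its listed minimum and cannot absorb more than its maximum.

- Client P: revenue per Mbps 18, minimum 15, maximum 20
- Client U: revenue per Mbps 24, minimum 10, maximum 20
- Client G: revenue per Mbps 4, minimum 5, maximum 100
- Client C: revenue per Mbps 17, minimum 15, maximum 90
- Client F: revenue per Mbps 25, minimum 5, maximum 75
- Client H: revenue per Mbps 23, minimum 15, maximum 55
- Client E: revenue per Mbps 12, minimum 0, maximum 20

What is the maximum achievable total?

5810

Meeting every minimum uses 15+10+5+15+5+15+0 = 65 Mbps, leaving 230.
Order the clients by revenue per Mbps: Client F 25 > Client U 24 > Client H 23 > Client P 18 > Client C 17 > Client E 12 > Client G 4.
Client F: +70 to 75 (cap) → 160 left.
Give Client U 10 more to hit its cap of 20 → 150 left.
Client H takes 40 more to reach its cap of 55 → 110 left.
Client P: +5 to 20 (cap) → 105 left.
Give Client C 75 more to hit its cap of 90 → 30 left.
Client E: +20 to 20 (cap) → 10 left.
Client G: +10 (room for 95) → 15. Pool exhausted.
Total = 18×20 + 24×20 + 4×15 + 17×90 + 25×75 + 23×55 + 12×20 = 5810.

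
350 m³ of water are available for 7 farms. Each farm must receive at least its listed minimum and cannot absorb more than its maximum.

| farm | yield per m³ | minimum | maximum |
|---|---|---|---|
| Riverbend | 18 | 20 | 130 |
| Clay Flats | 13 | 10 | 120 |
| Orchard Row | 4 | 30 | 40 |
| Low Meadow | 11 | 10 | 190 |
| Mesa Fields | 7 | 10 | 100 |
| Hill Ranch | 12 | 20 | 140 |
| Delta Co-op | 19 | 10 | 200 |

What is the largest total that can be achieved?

5730

Meeting every minimum uses 20+10+30+10+10+20+10 = 110 m³, leaving 240.
Highest yield per m³ first: Delta Co-op 19 > Riverbend 18 > Clay Flats 13 > Hill Ranch 12 > Low Meadow 11 > Mesa Fields 7 > Orchard Row 4.
Delta Co-op takes 190 more to reach its cap of 200 ; 50 left.
Riverbend has room for 110 more but only 50 remain, so it gets 70.
Total = 18×70 + 13×10 + 4×30 + 11×10 + 7×10 + 12×20 + 19×200 = 5730.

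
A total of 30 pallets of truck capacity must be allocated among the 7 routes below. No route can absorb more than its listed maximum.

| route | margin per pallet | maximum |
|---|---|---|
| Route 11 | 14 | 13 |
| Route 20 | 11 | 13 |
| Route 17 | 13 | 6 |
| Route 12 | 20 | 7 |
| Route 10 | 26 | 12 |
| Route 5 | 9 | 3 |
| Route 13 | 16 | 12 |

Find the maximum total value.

Order the routes by margin per pallet: Route 10 26 > Route 12 20 > Route 13 16 > Route 11 14 > Route 17 13 > Route 20 11 > Route 5 9.
Route 10: +12 to 12 (cap) → 18 left.
Route 12 takes 7 to reach its cap of 7 → 11 left.
Route 13 has room for 12 but only 11 remain, so it gets 11.
Total = 20×7 + 26×12 + 16×11 = 628.

628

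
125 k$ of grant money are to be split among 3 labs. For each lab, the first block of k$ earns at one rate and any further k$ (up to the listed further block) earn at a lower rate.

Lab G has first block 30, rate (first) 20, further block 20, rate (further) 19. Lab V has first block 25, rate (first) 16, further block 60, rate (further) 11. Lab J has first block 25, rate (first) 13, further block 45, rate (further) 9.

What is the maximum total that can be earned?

1980

Rank every tier by rate: Lab G/T1 20 > Lab G/T2 19 > Lab V/T1 16 > Lab J/T1 13 > Lab V/T2 11 > Lab J/T2 9.
Fill Lab G T1 block (30 at 20) → 95 left.
Lab G/T2 (19): +20 → 75 left.
Lab V T1 at 16: fill all 25 → 50 left.
Lab J/T1 (13): +25 → 25 left.
Lab V/T2: +25 of 60 at 11; pool empty.
Total = 20×30 + 19×20 + 16×25 + 13×25 + 11×25 = 1980.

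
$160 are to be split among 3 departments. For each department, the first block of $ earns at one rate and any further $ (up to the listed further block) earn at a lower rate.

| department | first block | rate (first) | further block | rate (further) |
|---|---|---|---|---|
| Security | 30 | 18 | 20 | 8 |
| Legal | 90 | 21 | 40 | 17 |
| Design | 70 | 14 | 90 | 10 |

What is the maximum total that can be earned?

3110

Order all 6 blocks by rate: Legal/T1 21 > Security/T1 18 > Legal/T2 17 > Design/T1 14 > Design/T2 10 > Security/T2 8.
Fill Legal T1 block (90 at 21) → 70 left.
Fill Security T1 block (30 at 18) → 40 left.
Legal T2 at 17: fill all 40 → 0 left.
Total = 21×90 + 18×30 + 17×40 = 3110.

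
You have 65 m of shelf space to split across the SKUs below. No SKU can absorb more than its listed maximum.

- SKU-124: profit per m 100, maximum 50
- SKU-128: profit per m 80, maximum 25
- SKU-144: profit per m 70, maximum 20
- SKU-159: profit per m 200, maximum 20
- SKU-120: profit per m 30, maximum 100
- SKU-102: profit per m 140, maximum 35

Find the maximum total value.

9900

Rank by profit per m: SKU-159 200 > SKU-102 140 > SKU-124 100 > SKU-128 80 > SKU-144 70 > SKU-120 30.
Give SKU-159 20 to hit its cap of 20 — 45 left.
Give SKU-102 35 to hit its cap of 35 — 10 left.
Only 10 left; SKU-124 takes them to reach 10.
Total = 100×10 + 200×20 + 140×35 = 9900.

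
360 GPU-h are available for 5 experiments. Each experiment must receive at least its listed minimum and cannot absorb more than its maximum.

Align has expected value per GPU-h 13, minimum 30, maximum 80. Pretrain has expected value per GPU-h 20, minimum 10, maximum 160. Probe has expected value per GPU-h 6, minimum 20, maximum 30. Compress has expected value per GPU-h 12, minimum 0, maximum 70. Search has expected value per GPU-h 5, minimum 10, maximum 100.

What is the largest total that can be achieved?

5360

Meeting every minimum uses 30+10+20+0+10 = 70 GPU-h, leaving 290.
Rank by expected value per GPU-h: Pretrain 20 > Align 13 > Compress 12 > Probe 6 > Search 5.
Pretrain takes 150 more to reach its cap of 160 — 140 left.
Align takes 50 more to reach its cap of 80 — 90 left.
Compress takes 70 more to reach its cap of 70 — 20 left.
Probe takes 10 more to reach its cap of 30 — 10 left.
Search has room for 90 more but only 10 remain, so it gets 20.
Total = 13×80 + 20×160 + 6×30 + 12×70 + 5×20 = 5360.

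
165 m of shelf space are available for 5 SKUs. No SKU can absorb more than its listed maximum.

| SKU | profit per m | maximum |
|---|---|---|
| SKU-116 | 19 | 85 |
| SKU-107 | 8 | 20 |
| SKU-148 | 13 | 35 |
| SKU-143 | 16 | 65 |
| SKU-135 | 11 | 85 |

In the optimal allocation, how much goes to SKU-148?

Rank by profit per m: SKU-116 19 > SKU-143 16 > SKU-148 13 > SKU-135 11 > SKU-107 8.
Give SKU-116 85 to hit its cap of 85 ; 80 left.
Give SKU-143 65 to hit its cap of 65 ; 15 left.
SKU-148 has room for 35 but only 15 remain, so it gets 15.

15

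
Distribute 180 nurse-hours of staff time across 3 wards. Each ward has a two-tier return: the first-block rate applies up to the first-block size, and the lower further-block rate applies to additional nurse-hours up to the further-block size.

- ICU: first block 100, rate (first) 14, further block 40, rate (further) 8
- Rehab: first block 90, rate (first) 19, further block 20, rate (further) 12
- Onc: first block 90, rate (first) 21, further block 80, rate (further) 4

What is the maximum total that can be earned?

3600

Rank every tier by rate: Onc/first 21 > Rehab/first 19 > ICU/first 14 > Rehab/second 12 > ICU/second 8 > Onc/second 4.
Fill Onc first block (90 at 21) ; 90 left.
Rehab first at 19: fill all 90 ; 0 left.
Total = 21×90 + 19×90 = 3600.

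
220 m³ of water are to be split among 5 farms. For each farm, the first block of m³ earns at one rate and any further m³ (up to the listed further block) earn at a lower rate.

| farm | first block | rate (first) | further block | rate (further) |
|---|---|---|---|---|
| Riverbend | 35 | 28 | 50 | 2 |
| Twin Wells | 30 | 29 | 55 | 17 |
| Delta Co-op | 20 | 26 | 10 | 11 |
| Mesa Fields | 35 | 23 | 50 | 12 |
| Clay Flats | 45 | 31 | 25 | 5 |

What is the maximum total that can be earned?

Order all 10 blocks by rate: Clay Flats/T1 31 > Twin Wells/T1 29 > Riverbend/T1 28 > Delta Co-op/T1 26 > Mesa Fields/T1 23 > Twin Wells/T2 17 > Mesa Fields/T2 12 > Delta Co-op/T2 11 > Clay Flats/T2 5 > Riverbend/T2 2.
Clay Flats T1 at 31: fill all 45 — 175 left.
Twin Wells/T1 (29): +30 — 145 left.
Riverbend T1 at 28: fill all 35 — 110 left.
Delta Co-op/T1 (26): +20 — 90 left.
Fill Mesa Fields T1 block (35 at 23) — 55 left.
Fill Twin Wells T2 block (55 at 17) — 0 left.
Total = 31×45 + 29×30 + 28×35 + 26×20 + 23×35 + 17×55 = 5505.

5505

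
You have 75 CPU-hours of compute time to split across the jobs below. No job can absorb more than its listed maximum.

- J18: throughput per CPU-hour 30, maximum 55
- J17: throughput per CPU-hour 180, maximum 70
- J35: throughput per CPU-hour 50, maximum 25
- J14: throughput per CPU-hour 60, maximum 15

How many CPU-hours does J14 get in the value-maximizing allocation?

5

Rank by throughput per CPU-hour: J17 180 > J14 60 > J35 50 > J18 30.
J17: +70 to 70 (cap) ; 5 left.
J14 has room for 15 but only 5 remain, so it gets 5.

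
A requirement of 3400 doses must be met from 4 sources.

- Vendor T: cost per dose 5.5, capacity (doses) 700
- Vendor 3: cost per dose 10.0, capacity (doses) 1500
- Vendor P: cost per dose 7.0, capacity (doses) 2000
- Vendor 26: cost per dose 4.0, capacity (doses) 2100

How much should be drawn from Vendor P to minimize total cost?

Use sources in increasing cost order.
Take 2100 from Vendor 26 at 4.0 → need 1300 more.
Vendor T (5.5): use full 700 → 600 doses to go.
Vendor P at 7.0: take 600 of its 2000 → requirement met.
Vendor 3: unused.

600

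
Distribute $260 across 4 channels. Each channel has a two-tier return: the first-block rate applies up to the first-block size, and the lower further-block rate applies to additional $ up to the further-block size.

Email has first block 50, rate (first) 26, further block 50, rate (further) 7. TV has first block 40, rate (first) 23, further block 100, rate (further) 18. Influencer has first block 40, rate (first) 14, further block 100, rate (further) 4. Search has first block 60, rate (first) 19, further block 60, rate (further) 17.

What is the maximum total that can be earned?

5330

Treat each block as its own option and order by rate: Email/first 26 > TV/first 23 > Search/first 19 > TV/second 18 > Search/second 17 > Influencer/first 14 > Email/second 7 > Influencer/second 4.
Email/first (26): +50 — 210 left.
TV/first (23): +40 — 170 left.
Search/first (19): +60 — 110 left.
Fill TV second block (100 at 18) — 10 left.
Search second at 17: only 10 left, fill 10.
Total = 26×50 + 23×40 + 19×60 + 18×100 + 17×10 = 5330.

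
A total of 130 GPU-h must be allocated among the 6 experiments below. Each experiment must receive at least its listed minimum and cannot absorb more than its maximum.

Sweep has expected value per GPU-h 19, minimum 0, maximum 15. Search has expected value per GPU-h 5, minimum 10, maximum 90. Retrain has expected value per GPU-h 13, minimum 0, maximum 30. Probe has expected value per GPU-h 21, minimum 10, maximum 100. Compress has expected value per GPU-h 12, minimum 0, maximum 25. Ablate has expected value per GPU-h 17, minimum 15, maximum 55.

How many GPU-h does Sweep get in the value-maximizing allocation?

Meeting every minimum uses 0+10+0+10+0+15 = 35 GPU-h, leaving 95.
Highest expected value per GPU-h first: Probe 21 > Sweep 19 > Ablate 17 > Retrain 13 > Compress 12 > Search 5.
Probe: +90 to 100 (cap) — 5 left.
Sweep has room for 15 more but only 5 remain, so it gets 5.

5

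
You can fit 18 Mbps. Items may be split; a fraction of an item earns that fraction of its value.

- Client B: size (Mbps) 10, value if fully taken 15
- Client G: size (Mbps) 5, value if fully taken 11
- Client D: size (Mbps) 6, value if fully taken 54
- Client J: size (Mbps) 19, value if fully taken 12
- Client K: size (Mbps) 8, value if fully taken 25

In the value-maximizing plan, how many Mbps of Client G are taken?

Best value per unit of size first: Client D 54/6≈9, Client K 25/8≈3.12, Client G 11/5≈2.2, Client B 15/10≈1.5, Client J 12/19≈0.632.
Client D: take in full, 6 Mbps for value 54 → 12 left.
Client K: take in full, 8 Mbps for value 25 → 4 left.
4 Mbps left: a 4/5 share of Client G gives 11×4/5 = 8.8.

4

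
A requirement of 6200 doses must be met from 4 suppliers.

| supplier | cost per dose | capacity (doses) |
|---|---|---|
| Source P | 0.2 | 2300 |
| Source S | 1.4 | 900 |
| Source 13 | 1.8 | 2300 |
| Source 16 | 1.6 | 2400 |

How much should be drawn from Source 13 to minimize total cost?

600

Use suppliers in increasing cost order.
Source P at 0.2: take all 2300 doses → 3900 still needed.
Source S at 1.4: take all 900 doses → 3000 still needed.
Source 16 at 1.6: take all 2400 doses → 600 still needed.
Source 13 at 1.8: take 600 of its 2300 → requirement met.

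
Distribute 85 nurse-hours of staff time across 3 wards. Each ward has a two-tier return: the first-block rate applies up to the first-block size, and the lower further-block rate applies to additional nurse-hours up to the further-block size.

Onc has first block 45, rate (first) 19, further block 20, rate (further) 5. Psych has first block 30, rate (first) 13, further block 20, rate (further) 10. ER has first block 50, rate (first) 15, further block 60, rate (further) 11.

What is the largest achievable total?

1455

Rank every tier by rate: Onc/tier1 19 > ER/tier1 15 > Psych/tier1 13 > ER/tier2 11 > Psych/tier2 10 > Onc/tier2 5.
Onc/tier1 (19): +45 — 40 left.
40 remain; put them into ER tier1 at 15.
Total = 19×45 + 15×40 = 1455.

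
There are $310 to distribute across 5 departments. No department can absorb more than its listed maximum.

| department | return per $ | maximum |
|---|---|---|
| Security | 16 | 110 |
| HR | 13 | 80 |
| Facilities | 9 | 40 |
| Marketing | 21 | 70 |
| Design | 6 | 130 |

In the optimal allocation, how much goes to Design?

10

Order the departments by return per $: Marketing 21 > Security 16 > HR 13 > Facilities 9 > Design 6.
Marketing: +70 to 70 (cap) ; 240 left.
Security takes 110 to reach its cap of 110 ; 130 left.
Give HR 80 to hit its cap of 80 ; 50 left.
Give Facilities 40 to hit its cap of 40 ; 10 left.
Only 10 left; Design takes them to reach 10.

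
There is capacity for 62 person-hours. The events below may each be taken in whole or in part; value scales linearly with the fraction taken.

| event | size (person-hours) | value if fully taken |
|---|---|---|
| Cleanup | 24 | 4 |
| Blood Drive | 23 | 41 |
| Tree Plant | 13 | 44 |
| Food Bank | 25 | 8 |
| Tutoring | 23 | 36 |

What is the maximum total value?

121.96

Sort by value density: Tree Plant 44/13≈3.38, Blood Drive 41/23≈1.78, Tutoring 36/23≈1.57, Food Bank 8/25≈0.32, Cleanup 4/24≈0.167.
Take all of Tree Plant (13 person-hours, value 44) — 49 person-hours left.
All 23 person-hours of Blood Drive fit (value 41) — 26 remain.
Tutoring: take in full, 23 person-hours for value 36 — 3 left.
Only 3 person-hours remain; take 3/25 of Food Bank for value 8×3/25 = 0.96.
Total value = 121.96.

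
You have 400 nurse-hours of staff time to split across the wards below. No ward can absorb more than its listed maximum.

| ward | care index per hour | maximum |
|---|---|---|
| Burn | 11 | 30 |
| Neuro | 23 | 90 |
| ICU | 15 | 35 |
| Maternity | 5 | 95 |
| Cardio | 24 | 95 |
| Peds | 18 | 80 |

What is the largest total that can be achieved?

Rank by care index per hour: Cardio 24 > Neuro 23 > Peds 18 > ICU 15 > Burn 11 > Maternity 5.
Cardio: +95 to 95 (cap) → 305 left.
Give Neuro 90 to hit its cap of 90 → 215 left.
Give Peds 80 to hit its cap of 80 → 135 left.
ICU: +35 to 35 (cap) → 100 left.
Give Burn 30 to hit its cap of 30 → 70 left.
Maternity has room for 95 but only 70 remain, so it gets 70.
Total = 11×30 + 23×90 + 15×35 + 5×70 + 24×95 + 18×80 = 6995.

6995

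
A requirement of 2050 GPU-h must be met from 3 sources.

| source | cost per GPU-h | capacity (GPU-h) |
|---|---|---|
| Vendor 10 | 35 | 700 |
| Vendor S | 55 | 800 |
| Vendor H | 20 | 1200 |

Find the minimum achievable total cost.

Fill from the cheapest source first.
Vendor H at 20: take all 1200 GPU-h — 850 still needed.
Vendor 10 (35): use full 700 — 150 GPU-h to go.
Vendor S at 55: take 150 of its 800 — requirement met.
Cost = 1200×20 + 700×35 + 150×55 = 56750.

56750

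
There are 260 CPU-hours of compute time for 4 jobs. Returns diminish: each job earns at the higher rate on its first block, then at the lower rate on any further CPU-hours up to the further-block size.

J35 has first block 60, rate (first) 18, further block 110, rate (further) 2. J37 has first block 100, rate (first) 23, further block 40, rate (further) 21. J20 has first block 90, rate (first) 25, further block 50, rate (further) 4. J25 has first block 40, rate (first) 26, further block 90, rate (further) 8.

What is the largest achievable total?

Treat each block as its own option and order by rate: J25/first 26 > J20/first 25 > J37/first 23 > J37/second 21 > J35/first 18 > J25/second 8 > J20/second 4 > J35/second 2.
J25/first (26): +40 — 220 left.
J20/first (25): +90 — 130 left.
Fill J37 first block (100 at 23) — 30 left.
J37/second: +30 of 40 at 21; pool empty.
Total = 26×40 + 25×90 + 23×100 + 21×30 = 6220.

6220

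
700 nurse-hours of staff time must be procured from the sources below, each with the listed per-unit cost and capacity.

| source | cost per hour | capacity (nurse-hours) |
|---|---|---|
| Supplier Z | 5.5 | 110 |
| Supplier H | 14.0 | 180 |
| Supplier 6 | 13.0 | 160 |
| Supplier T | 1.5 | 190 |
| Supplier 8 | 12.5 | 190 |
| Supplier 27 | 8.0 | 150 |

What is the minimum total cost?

5245

Fill from the cheapest source first.
Take 190 from Supplier T at 1.5 ; need 510 more.
Supplier Z at 5.5: take all 110 nurse-hours ; 400 still needed.
Take 150 from Supplier 27 at 8.0 ; need 250 more.
Supplier 8 (12.5): use full 190 ; 60 nurse-hours to go.
Take 60 from Supplier 6 at 13.0 to finish.
Supplier H: unused.
Cost = 190×1.5 + 110×5.5 + 150×8.0 + 190×12.5 + 60×13.0 = 5245.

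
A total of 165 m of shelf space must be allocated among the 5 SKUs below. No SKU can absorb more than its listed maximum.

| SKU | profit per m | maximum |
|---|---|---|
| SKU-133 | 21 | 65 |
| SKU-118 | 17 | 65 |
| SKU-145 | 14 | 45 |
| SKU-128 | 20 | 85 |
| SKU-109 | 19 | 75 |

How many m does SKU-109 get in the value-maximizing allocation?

15

Highest profit per m first: SKU-133 21 > SKU-128 20 > SKU-109 19 > SKU-118 17 > SKU-145 14.
SKU-133 takes 65 to reach its cap of 65 → 100 left.
SKU-128: +85 to 85 (cap) → 15 left.
SKU-109 has room for 75 but only 15 remain, so it gets 15.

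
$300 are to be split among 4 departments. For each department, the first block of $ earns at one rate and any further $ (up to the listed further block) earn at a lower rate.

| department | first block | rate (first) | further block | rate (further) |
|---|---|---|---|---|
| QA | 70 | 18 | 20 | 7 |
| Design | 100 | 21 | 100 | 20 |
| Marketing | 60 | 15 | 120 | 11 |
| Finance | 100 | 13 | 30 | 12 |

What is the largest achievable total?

5810

Order all 8 blocks by rate: Design/first 21 > Design/second 20 > QA/first 18 > Marketing/first 15 > Finance/first 13 > Finance/second 12 > Marketing/second 11 > QA/second 7.
Design first at 21: fill all 100 ; 200 left.
Design/second (20): +100 ; 100 left.
Fill QA first block (70 at 18) ; 30 left.
Marketing/first: +30 of 60 at 15; pool empty.
Total = 21×100 + 20×100 + 18×70 + 15×30 = 5810.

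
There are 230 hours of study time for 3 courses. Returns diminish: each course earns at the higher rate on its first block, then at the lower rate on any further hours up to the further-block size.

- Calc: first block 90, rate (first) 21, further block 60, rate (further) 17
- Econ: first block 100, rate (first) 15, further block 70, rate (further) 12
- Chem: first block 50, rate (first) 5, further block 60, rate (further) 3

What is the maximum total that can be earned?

Rank every tier by rate: Calc/tier1 21 > Calc/tier2 17 > Econ/tier1 15 > Econ/tier2 12 > Chem/tier1 5 > Chem/tier2 3.
Calc/tier1 (21): +90 ; 140 left.
Fill Calc tier2 block (60 at 17) ; 80 left.
80 remain; put them into Econ tier1 at 15.
Total = 21×90 + 17×60 + 15×80 = 4110.

4110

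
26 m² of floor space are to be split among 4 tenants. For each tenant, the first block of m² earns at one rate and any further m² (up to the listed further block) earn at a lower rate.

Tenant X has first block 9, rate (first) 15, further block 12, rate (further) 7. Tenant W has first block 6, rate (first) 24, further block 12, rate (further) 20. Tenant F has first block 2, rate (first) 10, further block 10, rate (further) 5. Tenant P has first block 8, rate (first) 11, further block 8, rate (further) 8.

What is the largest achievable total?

Rank every tier by rate: Tenant W/first 24 > Tenant W/second 20 > Tenant X/first 15 > Tenant P/first 11 > Tenant F/first 10 > Tenant P/second 8 > Tenant X/second 7 > Tenant F/second 5.
Fill Tenant W first block (6 at 24) → 20 left.
Tenant W second at 20: fill all 12 → 8 left.
Tenant X first at 15: only 8 left, fill 8.
Total = 24×6 + 20×12 + 15×8 = 504.

504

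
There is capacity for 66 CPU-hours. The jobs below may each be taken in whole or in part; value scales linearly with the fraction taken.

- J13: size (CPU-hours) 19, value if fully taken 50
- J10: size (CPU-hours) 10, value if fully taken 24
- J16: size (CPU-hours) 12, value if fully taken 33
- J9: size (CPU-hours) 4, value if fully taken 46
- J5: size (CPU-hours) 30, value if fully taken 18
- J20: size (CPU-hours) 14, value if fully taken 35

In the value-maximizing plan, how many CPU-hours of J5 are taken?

7

Sort by value density: J9 46/4≈11.5, J16 33/12≈2.75, J13 50/19≈2.63, J20 35/14≈2.5, J10 24/10≈2.4, J5 18/30≈0.6.
J9: take in full, 4 CPU-hours for value 46 → 62 left.
All 12 CPU-hours of J16 fit (value 33) → 50 remain.
J13: take in full, 19 CPU-hours for value 50 → 31 left.
Take all of J20 (14 CPU-hours, value 35) → 17 CPU-hours left.
J10: take in full, 10 CPU-hours for value 24 → 7 left.
Fill the last 7 CPU-hours with part of J5: 7/30 of it earns 4.2.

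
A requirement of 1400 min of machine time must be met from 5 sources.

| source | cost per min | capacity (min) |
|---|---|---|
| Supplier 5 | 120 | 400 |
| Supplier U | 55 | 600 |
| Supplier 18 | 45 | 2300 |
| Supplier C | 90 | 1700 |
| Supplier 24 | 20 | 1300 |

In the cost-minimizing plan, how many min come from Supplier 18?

100

Cheapest first:
Supplier 24 (20): use full 1300 — 100 min to go.
Supplier 18 (45): take the remaining 100 — done.
Supplier U, Supplier C, Supplier 5: unused.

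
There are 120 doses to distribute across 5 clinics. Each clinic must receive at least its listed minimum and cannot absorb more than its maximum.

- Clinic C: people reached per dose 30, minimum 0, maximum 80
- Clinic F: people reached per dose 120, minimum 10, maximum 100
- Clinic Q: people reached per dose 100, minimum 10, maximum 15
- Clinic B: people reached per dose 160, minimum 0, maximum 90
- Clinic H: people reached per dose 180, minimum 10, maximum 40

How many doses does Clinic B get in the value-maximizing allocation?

60

Meeting every minimum uses 0+10+10+0+10 = 30 doses, leaving 90.
Rank by people reached per dose: Clinic H 180 > Clinic B 160 > Clinic F 120 > Clinic Q 100 > Clinic C 30.
Give Clinic H 30 more to hit its cap of 40 — 60 left.
Only 60 left; Clinic B takes them to reach 60.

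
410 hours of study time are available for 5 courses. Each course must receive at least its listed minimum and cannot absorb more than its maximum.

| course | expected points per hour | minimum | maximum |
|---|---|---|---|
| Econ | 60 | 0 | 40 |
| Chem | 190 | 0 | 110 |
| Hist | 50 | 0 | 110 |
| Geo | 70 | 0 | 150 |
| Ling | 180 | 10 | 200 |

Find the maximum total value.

Meeting every minimum uses 0+0+0+0+10 = 10 hours, leaving 400.
Order the courses by expected points per hour: Chem 190 > Ling 180 > Geo 70 > Econ 60 > Hist 50.
Give Chem 110 more to hit its cap of 110 — 290 left.
Ling: +190 to 200 (cap) — 100 left.
Geo: +100 (room for 150) → 100. Pool exhausted.
Total = 190×110 + 70×100 + 180×200 = 63900.

63900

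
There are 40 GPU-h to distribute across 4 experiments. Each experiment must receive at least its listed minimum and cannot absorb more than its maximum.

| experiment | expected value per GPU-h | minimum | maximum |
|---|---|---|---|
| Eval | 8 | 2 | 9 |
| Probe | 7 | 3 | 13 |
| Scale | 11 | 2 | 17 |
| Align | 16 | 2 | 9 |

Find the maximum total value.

438

Meeting every minimum uses 2+3+2+2 = 9 GPU-h, leaving 31.
Order the experiments by expected value per GPU-h: Align 16 > Scale 11 > Eval 8 > Probe 7.
Align: +7 to 9 (cap) → 24 left.
Scale: +15 to 17 (cap) → 9 left.
Eval takes 7 more to reach its cap of 9 → 2 left.
Probe: +2 (room for 10) → 5. Pool exhausted.
Total = 8×9 + 7×5 + 11×17 + 16×9 = 438.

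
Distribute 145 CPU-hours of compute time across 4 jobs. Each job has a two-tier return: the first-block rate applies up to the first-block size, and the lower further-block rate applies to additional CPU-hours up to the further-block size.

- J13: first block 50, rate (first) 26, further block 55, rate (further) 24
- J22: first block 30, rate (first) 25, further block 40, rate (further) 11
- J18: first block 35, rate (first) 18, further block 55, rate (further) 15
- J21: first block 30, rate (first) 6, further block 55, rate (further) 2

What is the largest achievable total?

Treat each block as its own option and order by rate: J13/tier1 26 > J22/tier1 25 > J13/tier2 24 > J18/tier1 18 > J18/tier2 15 > J22/tier2 11 > J21/tier1 6 > J21/tier2 2.
Fill J13 tier1 block (50 at 26) — 95 left.
J22 tier1 at 25: fill all 30 — 65 left.
J13 tier2 at 24: fill all 55 — 10 left.
J18 tier1 at 18: only 10 left, fill 10.
Total = 26×50 + 25×30 + 24×55 + 18×10 = 3550.

3550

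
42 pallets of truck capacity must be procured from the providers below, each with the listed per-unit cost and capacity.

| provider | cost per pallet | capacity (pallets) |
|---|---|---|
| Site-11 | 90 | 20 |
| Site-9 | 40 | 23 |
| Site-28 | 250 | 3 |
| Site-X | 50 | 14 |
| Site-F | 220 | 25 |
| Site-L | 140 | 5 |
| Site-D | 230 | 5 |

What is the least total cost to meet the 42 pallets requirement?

Use providers in increasing cost order.
Take 23 from Site-9 at 40 ; need 19 more.
Site-X (50): use full 14 ; 5 pallets to go.
Site-11 (90): take the remaining 5 ; done.
Site-L, Site-F, Site-D, Site-28: unused.
Cost = 23×40 + 14×50 + 5×90 = 2070.

2070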